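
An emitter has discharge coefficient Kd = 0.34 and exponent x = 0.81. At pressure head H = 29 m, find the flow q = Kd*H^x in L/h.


q = Kd * H^x = 0.34 * 29^0.81 = 0.34 * 15.294750

5.2002 L/h


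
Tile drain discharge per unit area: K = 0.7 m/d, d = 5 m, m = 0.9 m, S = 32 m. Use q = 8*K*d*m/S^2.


q = 8*K*d*m/S^2
q = 8*0.7*5*0.9/32^2
q = 25.2000 / 1024

0.0246 m/d


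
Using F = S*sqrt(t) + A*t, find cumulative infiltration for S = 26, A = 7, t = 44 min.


F = S*sqrt(t) + A*t
F = 26*sqrt(44) + 7*44
F = 26*6.633250 + 308

480.4645 mm


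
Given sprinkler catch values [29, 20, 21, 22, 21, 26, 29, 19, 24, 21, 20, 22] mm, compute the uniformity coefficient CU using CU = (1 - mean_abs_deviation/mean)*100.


mean = 22.833333 mm
MAD = 2.777778 mm
CU = (1 - 2.777778/22.833333)*100

87.8345 %


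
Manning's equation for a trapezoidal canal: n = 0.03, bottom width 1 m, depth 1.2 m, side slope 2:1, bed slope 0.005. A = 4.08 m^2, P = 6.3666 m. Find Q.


R = A/P = 4.08/6.3666 = 0.640844
Q = (1/0.03) * 4.08 * 0.640844^(2/3) * 0.005^0.5

7.1481 m^3/s


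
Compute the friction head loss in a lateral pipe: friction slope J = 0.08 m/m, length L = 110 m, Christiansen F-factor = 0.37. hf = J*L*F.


hf = J * L * F = 0.08 * 110 * 0.37 = 3.2560 m

3.2560 m


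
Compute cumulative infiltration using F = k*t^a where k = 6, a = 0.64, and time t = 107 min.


F = k * t^a = 6 * 107^0.64
F = 6 * 19.897825

119.3870 mm


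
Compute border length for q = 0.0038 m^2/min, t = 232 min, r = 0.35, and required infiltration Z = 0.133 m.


L = q*t/((1+r)*Z)
L = 0.0038*232/((1+0.35)*0.133)
L = 0.8816/0.17955

4.9101 m


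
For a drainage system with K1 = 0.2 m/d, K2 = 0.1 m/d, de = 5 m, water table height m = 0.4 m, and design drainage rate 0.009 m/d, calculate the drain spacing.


S^2 = 8*K2*de*m/q + 4*K1*m^2/q
S^2 = 8*0.1*5*0.4/0.009 + 4*0.2*0.4^2/0.009
S = sqrt(192.0000)

13.8564 m


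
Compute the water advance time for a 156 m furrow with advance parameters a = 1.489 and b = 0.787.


t = (L/a)^(1/b)
t = (156/1.489)^(1/0.787)
t = 104.768301^(1/0.787)

368.9786 min


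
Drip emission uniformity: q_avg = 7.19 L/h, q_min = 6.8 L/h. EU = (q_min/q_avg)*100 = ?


EU = (q_min/q_avg)*100 = (6.8/7.19)*100 = 94.5758%

94.5758 %


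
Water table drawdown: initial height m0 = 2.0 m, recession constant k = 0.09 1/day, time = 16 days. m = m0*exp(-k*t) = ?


m = m0 * exp(-k*t)
m = 2.0 * exp(-0.09 * 16)
m = 2.0 * exp(-1.4400)

0.4739 m


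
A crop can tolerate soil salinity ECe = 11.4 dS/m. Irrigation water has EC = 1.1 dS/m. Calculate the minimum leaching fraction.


LR = ECiw / (5*ECe - ECiw)
LR = 1.1 / (5*11.4 - 1.1)
LR = 1.1 / 55.9000

0.0197


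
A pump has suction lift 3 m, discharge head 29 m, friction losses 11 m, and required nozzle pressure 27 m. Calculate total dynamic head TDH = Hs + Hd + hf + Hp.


TDH = Hs + Hd + hf + Hp = 3 + 29 + 11 + 27 = 70

70 m


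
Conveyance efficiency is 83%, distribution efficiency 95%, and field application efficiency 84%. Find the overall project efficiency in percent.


Ec = 0.83, Eb = 0.95, Ea = 0.84
E = 0.83 * 0.95 * 0.84 * 100 = 66.2340%

66.2340 %


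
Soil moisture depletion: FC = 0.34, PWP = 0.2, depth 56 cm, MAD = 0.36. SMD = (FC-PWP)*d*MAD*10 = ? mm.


SMD = (FC - PWP) * d * MAD * 10
SMD = (0.34 - 0.2) * 56 * 0.36 * 10
SMD = 0.1400 * 56 * 0.36 * 10

28.2240 mm


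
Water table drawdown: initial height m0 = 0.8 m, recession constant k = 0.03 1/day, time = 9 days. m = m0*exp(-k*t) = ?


m = m0 * exp(-k*t)
m = 0.8 * exp(-0.03 * 9)
m = 0.8 * exp(-0.2700)

0.6107 m


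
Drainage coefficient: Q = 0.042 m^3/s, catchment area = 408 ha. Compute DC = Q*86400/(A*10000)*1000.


DC = Q * 86400 / (A * 10000) * 1000
DC = 0.042 * 86400 / (408 * 10000) * 1000
DC = 3628800.0000 / 4080000

0.8894 mm/day


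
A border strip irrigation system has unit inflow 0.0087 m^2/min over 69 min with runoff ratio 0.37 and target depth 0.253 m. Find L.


L = q*t/((1+r)*Z)
L = 0.0087*69/((1+0.37)*0.253)
L = 0.6003/0.34661

1.7319 m


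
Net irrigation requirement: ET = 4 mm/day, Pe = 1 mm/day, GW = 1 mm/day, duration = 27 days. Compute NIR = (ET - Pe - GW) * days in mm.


Daily deficit = ET - Pe - GW = 4 - 1 - 1 = 2 mm/day
NIR = 2 * 27 = 54 mm

54.0000 mm


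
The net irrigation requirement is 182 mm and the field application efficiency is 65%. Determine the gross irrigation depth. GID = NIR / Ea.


Ea = 65% = 0.65
GID = NIR / Ea = 182 / 0.65 = 280.0000 mm

280.0000 mm


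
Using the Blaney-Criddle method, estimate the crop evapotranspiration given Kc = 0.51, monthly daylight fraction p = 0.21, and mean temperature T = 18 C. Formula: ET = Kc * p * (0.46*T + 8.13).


ET = Kc * p * (0.46*T + 8.13)
ET = 0.51 * 0.21 * (0.46*18 + 8.13)
ET = 0.51 * 0.21 * 16.4100

1.7575 mm/day


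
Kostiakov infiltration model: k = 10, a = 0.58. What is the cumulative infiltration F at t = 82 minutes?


F = k * t^a = 10 * 82^0.58
F = 10 * 12.882852

128.8285 mm


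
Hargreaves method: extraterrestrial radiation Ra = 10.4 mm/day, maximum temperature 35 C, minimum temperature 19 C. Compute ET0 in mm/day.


Tmean = (Tmax + Tmin)/2 = (35 + 19)/2 = 27.0
ET0 = 0.0023 * 10.4 * (27.0 + 17.8) * sqrt(35 - 19)
ET0 = 0.0023 * 10.4 * 44.8 * 4.000000

4.2865 mm/day


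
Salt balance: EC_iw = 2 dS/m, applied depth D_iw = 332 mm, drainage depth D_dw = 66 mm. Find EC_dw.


EC_dw = EC_iw * D_iw / D_dw
EC_dw = 2 * 332 / 66
EC_dw = 664 / 66

10.0606 dS/m


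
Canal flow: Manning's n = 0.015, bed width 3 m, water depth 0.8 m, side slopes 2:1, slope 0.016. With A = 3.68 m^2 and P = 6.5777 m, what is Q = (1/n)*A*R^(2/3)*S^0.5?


R = A/P = 3.68/6.5777 = 0.559466
Q = (1/0.015) * 3.68 * 0.559466^(2/3) * 0.016^0.5

21.0701 m^3/s


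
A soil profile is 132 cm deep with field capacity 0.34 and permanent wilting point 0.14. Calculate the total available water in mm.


AWC = (FC - PWP) * d * 10
AWC = (0.34 - 0.14) * 132 * 10
AWC = 0.2000 * 132 * 10

264.0000 mm


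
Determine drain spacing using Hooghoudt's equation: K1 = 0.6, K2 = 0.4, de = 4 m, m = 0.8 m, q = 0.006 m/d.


S^2 = 8*K2*de*m/q + 4*K1*m^2/q
S^2 = 8*0.4*4*0.8/0.006 + 4*0.6*0.8^2/0.006
S = sqrt(1962.6667)

44.3020 m


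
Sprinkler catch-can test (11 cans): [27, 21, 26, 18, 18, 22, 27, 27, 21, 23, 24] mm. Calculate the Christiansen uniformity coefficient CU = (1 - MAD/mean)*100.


mean = 23.090909 mm
MAD = 2.826446 mm
CU = (1 - 2.826446/23.090909)*100

87.7595 %


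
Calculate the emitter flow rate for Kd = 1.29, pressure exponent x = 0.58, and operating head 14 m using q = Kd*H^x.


q = Kd * H^x = 1.29 * 14^0.58 = 1.29 * 4.621195

5.9613 L/h


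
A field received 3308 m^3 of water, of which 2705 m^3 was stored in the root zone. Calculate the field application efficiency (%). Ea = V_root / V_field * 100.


Ea = V_root / V_field * 100 = 2705 / 3308 * 100 = 81.7715%

81.7715 %


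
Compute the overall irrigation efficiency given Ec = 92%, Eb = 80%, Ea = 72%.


Ec = 0.92, Eb = 0.8, Ea = 0.72
E = 0.92 * 0.8 * 0.72 * 100 = 52.9920%

52.9920 %


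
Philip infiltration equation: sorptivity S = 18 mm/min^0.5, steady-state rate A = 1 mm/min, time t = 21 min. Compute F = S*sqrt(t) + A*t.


F = S*sqrt(t) + A*t
F = 18*sqrt(21) + 1*21
F = 18*4.582576 + 21

103.4864 mm


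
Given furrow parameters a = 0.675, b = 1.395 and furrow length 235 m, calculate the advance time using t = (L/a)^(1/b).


t = (L/a)^(1/b)
t = (235/0.675)^(1/1.395)
t = 348.148148^(1/1.395)

66.3824 min


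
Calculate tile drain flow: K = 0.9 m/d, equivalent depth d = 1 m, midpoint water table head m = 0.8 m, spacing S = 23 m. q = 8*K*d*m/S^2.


q = 8*K*d*m/S^2
q = 8*0.9*1*0.8/23^2
q = 5.7600 / 529

0.0109 m/d


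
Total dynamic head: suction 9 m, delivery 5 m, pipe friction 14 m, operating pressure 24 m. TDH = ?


TDH = Hs + Hd + hf + Hp = 9 + 5 + 14 + 24 = 52

52 m


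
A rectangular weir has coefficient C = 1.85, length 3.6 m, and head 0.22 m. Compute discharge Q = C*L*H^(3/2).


Q = C * L * H^(3/2) = 1.85 * 3.6 * 0.22^1.5 = 1.85 * 3.6 * 0.103189

0.6872 m^3/s


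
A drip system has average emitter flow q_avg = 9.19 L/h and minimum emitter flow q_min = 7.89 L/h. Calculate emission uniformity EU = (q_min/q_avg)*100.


EU = (q_min/q_avg)*100 = (7.89/9.19)*100 = 85.8542%

85.8542 %


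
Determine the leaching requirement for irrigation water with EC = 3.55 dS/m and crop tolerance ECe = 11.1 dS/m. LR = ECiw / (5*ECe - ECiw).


LR = ECiw / (5*ECe - ECiw)
LR = 3.55 / (5*11.1 - 3.55)
LR = 3.55 / 51.9500

0.0683


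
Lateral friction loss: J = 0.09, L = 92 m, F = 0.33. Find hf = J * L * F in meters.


hf = J * L * F = 0.09 * 92 * 0.33 = 2.7324 m

2.7324 m


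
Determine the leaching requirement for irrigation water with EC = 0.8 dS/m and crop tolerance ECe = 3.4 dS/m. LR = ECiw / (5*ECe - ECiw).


LR = ECiw / (5*ECe - ECiw)
LR = 0.8 / (5*3.4 - 0.8)
LR = 0.8 / 16.2000

0.0494


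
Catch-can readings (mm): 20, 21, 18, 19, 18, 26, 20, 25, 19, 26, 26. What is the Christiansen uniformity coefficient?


mean = 21.636364 mm
MAD = 2.991736 mm
CU = (1 - 2.991736/21.636364)*100

86.1726 %


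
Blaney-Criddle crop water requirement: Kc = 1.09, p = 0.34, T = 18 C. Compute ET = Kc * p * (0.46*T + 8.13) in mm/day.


ET = Kc * p * (0.46*T + 8.13)
ET = 1.09 * 0.34 * (0.46*18 + 8.13)
ET = 1.09 * 0.34 * 16.4100

6.0815 mm/day


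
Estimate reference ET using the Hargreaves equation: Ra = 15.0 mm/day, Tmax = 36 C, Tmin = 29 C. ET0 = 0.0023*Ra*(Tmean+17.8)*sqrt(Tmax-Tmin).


Tmean = (Tmax + Tmin)/2 = (36 + 29)/2 = 32.5
ET0 = 0.0023 * 15.0 * (32.5 + 17.8) * sqrt(36 - 29)
ET0 = 0.0023 * 15.0 * 50.3 * 2.645751

4.5913 mm/day


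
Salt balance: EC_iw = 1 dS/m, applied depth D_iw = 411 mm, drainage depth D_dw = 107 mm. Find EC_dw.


EC_dw = EC_iw * D_iw / D_dw
EC_dw = 1 * 411 / 107
EC_dw = 411 / 107

3.8411 dS/m


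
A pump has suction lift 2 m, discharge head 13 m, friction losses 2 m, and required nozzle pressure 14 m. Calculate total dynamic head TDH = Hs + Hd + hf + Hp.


TDH = Hs + Hd + hf + Hp = 2 + 13 + 2 + 14 = 31

31 m


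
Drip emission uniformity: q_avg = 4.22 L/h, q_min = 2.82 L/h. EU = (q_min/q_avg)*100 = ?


EU = (q_min/q_avg)*100 = (2.82/4.22)*100 = 66.8246%

66.8246 %


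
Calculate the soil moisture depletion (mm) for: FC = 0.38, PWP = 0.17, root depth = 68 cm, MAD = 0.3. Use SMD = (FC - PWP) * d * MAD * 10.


SMD = (FC - PWP) * d * MAD * 10
SMD = (0.38 - 0.17) * 68 * 0.3 * 10
SMD = 0.2100 * 68 * 0.3 * 10

42.8400 mm


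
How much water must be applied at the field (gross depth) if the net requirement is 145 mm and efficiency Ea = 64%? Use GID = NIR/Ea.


Ea = 64% = 0.64
GID = NIR / Ea = 145 / 0.64 = 226.5625 mm

226.5625 mm


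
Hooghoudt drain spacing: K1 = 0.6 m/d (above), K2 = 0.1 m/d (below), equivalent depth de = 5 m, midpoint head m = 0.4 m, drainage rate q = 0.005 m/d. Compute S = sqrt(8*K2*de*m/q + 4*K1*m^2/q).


S^2 = 8*K2*de*m/q + 4*K1*m^2/q
S^2 = 8*0.1*5*0.4/0.005 + 4*0.6*0.4^2/0.005
S = sqrt(396.8000)

19.9198 m


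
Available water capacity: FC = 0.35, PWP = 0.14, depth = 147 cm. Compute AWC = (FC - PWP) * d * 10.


AWC = (FC - PWP) * d * 10
AWC = (0.35 - 0.14) * 147 * 10
AWC = 0.2100 * 147 * 10

308.7000 mm


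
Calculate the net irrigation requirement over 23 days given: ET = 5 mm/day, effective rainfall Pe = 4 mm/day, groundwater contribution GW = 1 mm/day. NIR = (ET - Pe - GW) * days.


Daily deficit = ET - Pe - GW = 5 - 4 - 1 = 0 mm/day
NIR = 0 * 23 = 0 mm

0 mm


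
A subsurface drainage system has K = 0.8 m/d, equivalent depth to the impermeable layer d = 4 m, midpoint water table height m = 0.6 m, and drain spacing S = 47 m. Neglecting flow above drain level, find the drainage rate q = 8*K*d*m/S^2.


q = 8*K*d*m/S^2
q = 8*0.8*4*0.6/47^2
q = 15.3600 / 2209

0.0070 m/d


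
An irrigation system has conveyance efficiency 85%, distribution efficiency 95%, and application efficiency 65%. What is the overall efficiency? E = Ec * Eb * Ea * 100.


Ec = 0.85, Eb = 0.95, Ea = 0.65
E = 0.85 * 0.95 * 0.65 * 100 = 52.4875%

52.4875 %


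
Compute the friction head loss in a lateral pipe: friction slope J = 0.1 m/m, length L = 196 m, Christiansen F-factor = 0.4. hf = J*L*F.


hf = J * L * F = 0.1 * 196 * 0.4 = 7.8400 m

7.8400 m


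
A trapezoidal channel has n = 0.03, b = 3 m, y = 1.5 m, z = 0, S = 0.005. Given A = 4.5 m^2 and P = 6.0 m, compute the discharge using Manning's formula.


R = A/P = 4.5/6.0 = 0.750000
Q = (1/0.03) * 4.5 * 0.750000^(2/3) * 0.005^0.5

8.7556 m^3/s


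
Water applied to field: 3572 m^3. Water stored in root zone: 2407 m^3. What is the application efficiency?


Ea = V_root / V_field * 100 = 2407 / 3572 * 100 = 67.3852%

67.3852 %


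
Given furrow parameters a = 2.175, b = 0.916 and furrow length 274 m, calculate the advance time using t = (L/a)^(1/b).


t = (L/a)^(1/b)
t = (274/2.175)^(1/0.916)
t = 125.977011^(1/0.916)

196.2883 min


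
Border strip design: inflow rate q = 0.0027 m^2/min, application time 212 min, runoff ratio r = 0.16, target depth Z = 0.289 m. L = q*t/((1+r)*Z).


L = q*t/((1+r)*Z)
L = 0.0027*212/((1+0.16)*0.289)
L = 0.5724/0.33524

1.7074 m


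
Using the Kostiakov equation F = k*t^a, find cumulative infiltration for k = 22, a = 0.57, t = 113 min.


F = k * t^a = 22 * 113^0.57
F = 22 * 14.799761

325.5947 mm


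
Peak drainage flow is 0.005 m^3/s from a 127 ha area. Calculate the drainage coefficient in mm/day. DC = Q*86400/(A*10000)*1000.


DC = Q * 86400 / (A * 10000) * 1000
DC = 0.005 * 86400 / (127 * 10000) * 1000
DC = 432000.0000 / 1270000

0.3402 mm/day


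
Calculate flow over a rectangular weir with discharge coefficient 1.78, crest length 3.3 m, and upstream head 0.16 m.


Q = C * L * H^(3/2) = 1.78 * 3.3 * 0.16^1.5 = 1.78 * 3.3 * 0.064000

0.3759 m^3/s


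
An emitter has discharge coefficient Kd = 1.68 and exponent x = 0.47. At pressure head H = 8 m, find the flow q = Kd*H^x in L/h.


q = Kd * H^x = 1.68 * 8^0.47 = 1.68 * 2.657372

4.4644 L/h


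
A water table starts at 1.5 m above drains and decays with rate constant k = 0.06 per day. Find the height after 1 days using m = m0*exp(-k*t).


m = m0 * exp(-k*t)
m = 1.5 * exp(-0.06 * 1)
m = 1.5 * exp(-0.0600)

1.4126 m


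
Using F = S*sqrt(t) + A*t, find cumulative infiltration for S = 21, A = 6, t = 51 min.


F = S*sqrt(t) + A*t
F = 21*sqrt(51) + 6*51
F = 21*7.141428 + 306

455.9700 mm


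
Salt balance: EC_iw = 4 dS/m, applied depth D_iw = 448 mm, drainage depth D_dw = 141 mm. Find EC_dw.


EC_dw = EC_iw * D_iw / D_dw
EC_dw = 4 * 448 / 141
EC_dw = 1792 / 141

12.7092 dS/m


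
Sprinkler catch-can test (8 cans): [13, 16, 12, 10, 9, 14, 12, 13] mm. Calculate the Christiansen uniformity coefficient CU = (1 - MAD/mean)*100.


mean = 12.375000 mm
MAD = 1.625000 mm
CU = (1 - 1.625000/12.375000)*100

86.8687 %


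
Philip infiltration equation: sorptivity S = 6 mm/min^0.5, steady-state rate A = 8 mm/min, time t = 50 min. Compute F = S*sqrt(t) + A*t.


F = S*sqrt(t) + A*t
F = 6*sqrt(50) + 8*50
F = 6*7.071068 + 400

442.4264 mm


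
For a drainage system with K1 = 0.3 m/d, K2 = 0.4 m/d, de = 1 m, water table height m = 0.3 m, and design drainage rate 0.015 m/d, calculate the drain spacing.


S^2 = 8*K2*de*m/q + 4*K1*m^2/q
S^2 = 8*0.4*1*0.3/0.015 + 4*0.3*0.3^2/0.015
S = sqrt(71.2000)

8.4380 m


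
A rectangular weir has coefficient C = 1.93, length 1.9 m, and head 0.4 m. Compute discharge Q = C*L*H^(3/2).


Q = C * L * H^(3/2) = 1.93 * 1.9 * 0.4^1.5 = 1.93 * 1.9 * 0.252982

0.9277 m^3/s


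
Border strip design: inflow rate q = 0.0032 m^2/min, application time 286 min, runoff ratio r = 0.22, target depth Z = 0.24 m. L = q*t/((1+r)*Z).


L = q*t/((1+r)*Z)
L = 0.0032*286/((1+0.22)*0.24)
L = 0.9152/0.2928

3.1257 m


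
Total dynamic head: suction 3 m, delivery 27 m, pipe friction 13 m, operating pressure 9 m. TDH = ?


TDH = Hs + Hd + hf + Hp = 3 + 27 + 13 + 9 = 52

52 m


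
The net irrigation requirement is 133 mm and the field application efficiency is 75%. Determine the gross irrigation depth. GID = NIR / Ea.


Ea = 75% = 0.75
GID = NIR / Ea = 133 / 0.75 = 177.3333 mm

177.3333 mm


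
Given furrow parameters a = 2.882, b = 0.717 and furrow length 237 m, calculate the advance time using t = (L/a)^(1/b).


t = (L/a)^(1/b)
t = (237/2.882)^(1/0.717)
t = 82.234559^(1/0.717)

468.7341 min


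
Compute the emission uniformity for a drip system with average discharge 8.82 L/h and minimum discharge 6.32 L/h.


EU = (q_min/q_avg)*100 = (6.32/8.82)*100 = 71.6553%

71.6553 %


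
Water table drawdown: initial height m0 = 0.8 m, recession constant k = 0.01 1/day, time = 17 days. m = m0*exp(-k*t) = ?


m = m0 * exp(-k*t)
m = 0.8 * exp(-0.01 * 17)
m = 0.8 * exp(-0.1700)

0.6749 m


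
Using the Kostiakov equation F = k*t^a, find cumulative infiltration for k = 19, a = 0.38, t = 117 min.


F = k * t^a = 19 * 117^0.38
F = 19 * 6.108163

116.0551 mm


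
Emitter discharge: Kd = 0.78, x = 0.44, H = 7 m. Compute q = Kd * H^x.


q = Kd * H^x = 0.78 * 7^0.44 = 0.78 * 2.354199

1.8363 L/h


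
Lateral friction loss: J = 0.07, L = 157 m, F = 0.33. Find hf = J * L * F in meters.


hf = J * L * F = 0.07 * 157 * 0.33 = 3.6267 m

3.6267 m


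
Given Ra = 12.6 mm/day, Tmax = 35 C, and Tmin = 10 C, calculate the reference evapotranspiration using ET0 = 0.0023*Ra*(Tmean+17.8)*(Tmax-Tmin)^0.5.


Tmean = (Tmax + Tmin)/2 = (35 + 10)/2 = 22.5
ET0 = 0.0023 * 12.6 * (22.5 + 17.8) * sqrt(35 - 10)
ET0 = 0.0023 * 12.6 * 40.3 * 5.000000

5.8395 mm/day


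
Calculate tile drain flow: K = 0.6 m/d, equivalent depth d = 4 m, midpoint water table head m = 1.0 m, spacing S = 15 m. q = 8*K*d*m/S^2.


q = 8*K*d*m/S^2
q = 8*0.6*4*1.0/15^2
q = 19.2000 / 225

0.0853 m/d


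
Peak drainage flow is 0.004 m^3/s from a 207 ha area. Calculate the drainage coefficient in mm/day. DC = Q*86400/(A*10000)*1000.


DC = Q * 86400 / (A * 10000) * 1000
DC = 0.004 * 86400 / (207 * 10000) * 1000
DC = 345600.0000 / 2070000

0.1670 mm/day


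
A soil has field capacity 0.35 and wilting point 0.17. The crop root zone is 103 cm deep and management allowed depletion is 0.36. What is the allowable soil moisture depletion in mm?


SMD = (FC - PWP) * d * MAD * 10
SMD = (0.35 - 0.17) * 103 * 0.36 * 10
SMD = 0.1800 * 103 * 0.36 * 10

66.7440 mm


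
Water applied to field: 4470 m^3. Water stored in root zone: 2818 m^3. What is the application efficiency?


Ea = V_root / V_field * 100 = 2818 / 4470 * 100 = 63.0425%

63.0425 %


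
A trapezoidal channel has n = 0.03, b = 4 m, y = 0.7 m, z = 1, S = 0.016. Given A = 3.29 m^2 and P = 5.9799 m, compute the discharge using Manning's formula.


R = A/P = 3.29/5.9799 = 0.550176
Q = (1/0.03) * 3.29 * 0.550176^(2/3) * 0.016^0.5

9.3140 m^3/s


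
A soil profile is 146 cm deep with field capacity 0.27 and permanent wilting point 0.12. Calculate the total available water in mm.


AWC = (FC - PWP) * d * 10
AWC = (0.27 - 0.12) * 146 * 10
AWC = 0.1500 * 146 * 10

219.0000 mm


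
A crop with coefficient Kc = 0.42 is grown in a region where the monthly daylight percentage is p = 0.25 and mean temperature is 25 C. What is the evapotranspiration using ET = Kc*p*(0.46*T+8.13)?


ET = Kc * p * (0.46*T + 8.13)
ET = 0.42 * 0.25 * (0.46*25 + 8.13)
ET = 0.42 * 0.25 * 19.6300

2.0612 mm/day


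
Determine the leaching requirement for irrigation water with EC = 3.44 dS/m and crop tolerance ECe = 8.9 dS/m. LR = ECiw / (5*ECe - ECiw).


LR = ECiw / (5*ECe - ECiw)
LR = 3.44 / (5*8.9 - 3.44)
LR = 3.44 / 41.0600

0.0838


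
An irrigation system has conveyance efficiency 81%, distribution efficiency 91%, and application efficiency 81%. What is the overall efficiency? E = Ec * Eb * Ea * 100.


Ec = 0.81, Eb = 0.91, Ea = 0.81
E = 0.81 * 0.91 * 0.81 * 100 = 59.7051%

59.7051 %


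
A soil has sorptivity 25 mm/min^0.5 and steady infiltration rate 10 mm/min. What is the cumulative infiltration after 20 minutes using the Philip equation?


F = S*sqrt(t) + A*t
F = 25*sqrt(20) + 10*20
F = 25*4.472136 + 200

311.8034 mm


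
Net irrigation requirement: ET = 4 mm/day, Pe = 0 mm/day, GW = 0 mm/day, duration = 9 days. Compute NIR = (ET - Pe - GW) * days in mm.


Daily deficit = ET - Pe - GW = 4 - 0 - 0 = 4 mm/day
NIR = 4 * 9 = 36 mm

36.0000 mm


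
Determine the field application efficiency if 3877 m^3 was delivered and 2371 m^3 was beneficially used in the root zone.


Ea = V_root / V_field * 100 = 2371 / 3877 * 100 = 61.1555%

61.1555 %


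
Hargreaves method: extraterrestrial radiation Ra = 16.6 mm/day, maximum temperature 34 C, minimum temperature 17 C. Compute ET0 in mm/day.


Tmean = (Tmax + Tmin)/2 = (34 + 17)/2 = 25.5
ET0 = 0.0023 * 16.6 * (25.5 + 17.8) * sqrt(34 - 17)
ET0 = 0.0023 * 16.6 * 43.3 * 4.123106

6.8163 mm/day


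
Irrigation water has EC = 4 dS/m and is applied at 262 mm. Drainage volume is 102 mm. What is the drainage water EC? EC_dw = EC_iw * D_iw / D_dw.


EC_dw = EC_iw * D_iw / D_dw
EC_dw = 4 * 262 / 102
EC_dw = 1048 / 102

10.2745 dS/m


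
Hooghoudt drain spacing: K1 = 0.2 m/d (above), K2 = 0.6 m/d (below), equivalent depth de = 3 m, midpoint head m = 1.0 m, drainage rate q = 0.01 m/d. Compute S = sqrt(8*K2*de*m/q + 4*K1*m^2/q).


S^2 = 8*K2*de*m/q + 4*K1*m^2/q
S^2 = 8*0.6*3*1.0/0.01 + 4*0.2*1.0^2/0.01
S = sqrt(1520.0000)

38.9872 m


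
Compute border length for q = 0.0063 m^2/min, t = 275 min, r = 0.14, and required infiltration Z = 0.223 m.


L = q*t/((1+r)*Z)
L = 0.0063*275/((1+0.14)*0.223)
L = 1.7325/0.25422

6.8150 m


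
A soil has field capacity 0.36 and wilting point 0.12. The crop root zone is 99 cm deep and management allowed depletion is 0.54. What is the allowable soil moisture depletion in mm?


SMD = (FC - PWP) * d * MAD * 10
SMD = (0.36 - 0.12) * 99 * 0.54 * 10
SMD = 0.2400 * 99 * 0.54 * 10

128.3040 mm


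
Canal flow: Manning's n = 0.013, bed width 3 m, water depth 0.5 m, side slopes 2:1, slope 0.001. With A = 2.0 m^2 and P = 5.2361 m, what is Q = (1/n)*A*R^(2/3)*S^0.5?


R = A/P = 2.0/5.2361 = 0.381964
Q = (1/0.013) * 2.0 * 0.381964^(2/3) * 0.001^0.5

2.5611 m^3/s


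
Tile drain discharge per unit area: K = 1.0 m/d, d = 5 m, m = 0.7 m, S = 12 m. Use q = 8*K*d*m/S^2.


q = 8*K*d*m/S^2
q = 8*1.0*5*0.7/12^2
q = 28.0000 / 144

0.1944 m/d


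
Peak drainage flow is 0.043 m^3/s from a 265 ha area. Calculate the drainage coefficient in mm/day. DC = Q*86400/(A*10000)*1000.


DC = Q * 86400 / (A * 10000) * 1000
DC = 0.043 * 86400 / (265 * 10000) * 1000
DC = 3715200.0000 / 2650000

1.4020 mm/day


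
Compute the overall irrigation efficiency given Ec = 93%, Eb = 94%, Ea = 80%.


Ec = 0.93, Eb = 0.94, Ea = 0.8
E = 0.93 * 0.94 * 0.8 * 100 = 69.9360%

69.9360 %


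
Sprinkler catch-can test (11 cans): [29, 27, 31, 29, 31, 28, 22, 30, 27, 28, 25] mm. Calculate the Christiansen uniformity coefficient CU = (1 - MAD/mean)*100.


mean = 27.909091 mm
MAD = 1.933884 mm
CU = (1 - 1.933884/27.909091)*100

93.0708 %


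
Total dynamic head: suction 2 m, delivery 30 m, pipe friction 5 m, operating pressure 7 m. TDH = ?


TDH = Hs + Hd + hf + Hp = 2 + 30 + 5 + 7 = 44

44 m


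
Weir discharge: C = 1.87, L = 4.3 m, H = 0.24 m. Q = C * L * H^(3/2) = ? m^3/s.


Q = C * L * H^(3/2) = 1.87 * 4.3 * 0.24^1.5 = 1.87 * 4.3 * 0.117576

0.9454 m^3/s


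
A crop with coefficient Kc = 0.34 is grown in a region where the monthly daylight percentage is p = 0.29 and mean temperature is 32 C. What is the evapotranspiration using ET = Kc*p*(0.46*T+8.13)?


ET = Kc * p * (0.46*T + 8.13)
ET = 0.34 * 0.29 * (0.46*32 + 8.13)
ET = 0.34 * 0.29 * 22.8500

2.2530 mm/day


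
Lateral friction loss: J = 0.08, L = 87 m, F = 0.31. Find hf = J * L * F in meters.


hf = J * L * F = 0.08 * 87 * 0.31 = 2.1576 m

2.1576 m


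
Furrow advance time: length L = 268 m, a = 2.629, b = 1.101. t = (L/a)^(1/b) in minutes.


t = (L/a)^(1/b)
t = (268/2.629)^(1/1.101)
t = 101.939901^(1/1.101)

66.6974 min


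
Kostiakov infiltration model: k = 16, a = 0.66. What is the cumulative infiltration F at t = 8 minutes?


F = k * t^a = 16 * 8^0.66
F = 16 * 3.944931

63.1189 mm


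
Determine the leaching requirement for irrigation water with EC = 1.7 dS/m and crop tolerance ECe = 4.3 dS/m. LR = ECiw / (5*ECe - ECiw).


LR = ECiw / (5*ECe - ECiw)
LR = 1.7 / (5*4.3 - 1.7)
LR = 1.7 / 19.8000

0.0859


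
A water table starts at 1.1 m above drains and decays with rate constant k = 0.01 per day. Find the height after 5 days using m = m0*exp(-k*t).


m = m0 * exp(-k*t)
m = 1.1 * exp(-0.01 * 5)
m = 1.1 * exp(-0.0500)

1.0464 m


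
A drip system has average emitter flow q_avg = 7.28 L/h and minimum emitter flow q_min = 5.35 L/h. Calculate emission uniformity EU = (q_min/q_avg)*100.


EU = (q_min/q_avg)*100 = (5.35/7.28)*100 = 73.4890%

73.4890 %


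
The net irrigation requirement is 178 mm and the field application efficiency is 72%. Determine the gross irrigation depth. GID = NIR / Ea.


Ea = 72% = 0.72
GID = NIR / Ea = 178 / 0.72 = 247.2222 mm

247.2222 mm


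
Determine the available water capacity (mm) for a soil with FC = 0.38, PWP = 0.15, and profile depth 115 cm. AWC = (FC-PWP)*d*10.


AWC = (FC - PWP) * d * 10
AWC = (0.38 - 0.15) * 115 * 10
AWC = 0.2300 * 115 * 10

264.5000 mm


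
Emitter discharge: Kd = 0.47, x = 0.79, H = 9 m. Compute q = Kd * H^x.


q = Kd * H^x = 0.47 * 9^0.79 = 0.47 * 5.673507

2.6665 L/h


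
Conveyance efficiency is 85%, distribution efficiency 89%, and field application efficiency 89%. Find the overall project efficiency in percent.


Ec = 0.85, Eb = 0.89, Ea = 0.89
E = 0.85 * 0.89 * 0.89 * 100 = 67.3285%

67.3285 %


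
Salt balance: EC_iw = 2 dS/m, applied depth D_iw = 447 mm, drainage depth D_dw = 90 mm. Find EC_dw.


EC_dw = EC_iw * D_iw / D_dw
EC_dw = 2 * 447 / 90
EC_dw = 894 / 90

9.9333 dS/m


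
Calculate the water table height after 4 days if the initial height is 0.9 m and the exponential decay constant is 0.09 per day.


m = m0 * exp(-k*t)
m = 0.9 * exp(-0.09 * 4)
m = 0.9 * exp(-0.3600)

0.6279 m


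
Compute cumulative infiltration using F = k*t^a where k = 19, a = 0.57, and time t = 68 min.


F = k * t^a = 19 * 68^0.57
F = 19 * 11.079753

210.5153 mm


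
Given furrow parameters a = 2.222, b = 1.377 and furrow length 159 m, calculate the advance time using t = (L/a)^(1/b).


t = (L/a)^(1/b)
t = (159/2.222)^(1/1.377)
t = 71.557156^(1/1.377)

22.2269 min


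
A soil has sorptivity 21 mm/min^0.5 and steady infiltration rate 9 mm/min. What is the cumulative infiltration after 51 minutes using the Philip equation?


F = S*sqrt(t) + A*t
F = 21*sqrt(51) + 9*51
F = 21*7.141428 + 459

608.9700 mm


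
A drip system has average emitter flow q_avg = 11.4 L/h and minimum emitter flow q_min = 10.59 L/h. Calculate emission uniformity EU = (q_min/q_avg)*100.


EU = (q_min/q_avg)*100 = (10.59/11.4)*100 = 92.8947%

92.8947 %


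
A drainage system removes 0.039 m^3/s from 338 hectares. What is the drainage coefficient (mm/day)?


DC = Q * 86400 / (A * 10000) * 1000
DC = 0.039 * 86400 / (338 * 10000) * 1000
DC = 3369600.0000 / 3380000

0.9969 mm/day


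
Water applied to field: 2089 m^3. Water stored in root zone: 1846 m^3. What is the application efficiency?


Ea = V_root / V_field * 100 = 1846 / 2089 * 100 = 88.3676%

88.3676 %


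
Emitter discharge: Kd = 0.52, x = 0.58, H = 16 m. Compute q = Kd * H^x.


q = Kd * H^x = 0.52 * 16^0.58 = 0.52 * 4.993322

2.5965 L/h


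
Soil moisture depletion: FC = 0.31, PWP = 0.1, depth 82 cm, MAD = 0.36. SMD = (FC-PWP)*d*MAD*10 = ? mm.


SMD = (FC - PWP) * d * MAD * 10
SMD = (0.31 - 0.1) * 82 * 0.36 * 10
SMD = 0.2100 * 82 * 0.36 * 10

61.9920 mm


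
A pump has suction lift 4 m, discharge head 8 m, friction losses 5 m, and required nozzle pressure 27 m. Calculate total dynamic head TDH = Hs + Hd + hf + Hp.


TDH = Hs + Hd + hf + Hp = 4 + 8 + 5 + 27 = 44

44 m


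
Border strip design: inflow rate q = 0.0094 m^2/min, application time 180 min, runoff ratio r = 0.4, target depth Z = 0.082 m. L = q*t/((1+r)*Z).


L = q*t/((1+r)*Z)
L = 0.0094*180/((1+0.4)*0.082)
L = 1.692/0.1148

14.7387 m


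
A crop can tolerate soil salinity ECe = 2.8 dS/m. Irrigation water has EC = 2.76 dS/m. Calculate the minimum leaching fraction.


LR = ECiw / (5*ECe - ECiw)
LR = 2.76 / (5*2.8 - 2.76)
LR = 2.76 / 11.2400

0.2456


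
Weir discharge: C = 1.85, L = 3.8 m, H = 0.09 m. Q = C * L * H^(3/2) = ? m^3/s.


Q = C * L * H^(3/2) = 1.85 * 3.8 * 0.09^1.5 = 1.85 * 3.8 * 0.027000

0.1898 m^3/s


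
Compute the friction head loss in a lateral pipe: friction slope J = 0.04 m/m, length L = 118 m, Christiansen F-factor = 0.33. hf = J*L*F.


hf = J * L * F = 0.04 * 118 * 0.33 = 1.5576 m

1.5576 m


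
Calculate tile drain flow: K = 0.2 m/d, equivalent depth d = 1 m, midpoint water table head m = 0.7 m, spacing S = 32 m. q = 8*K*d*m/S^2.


q = 8*K*d*m/S^2
q = 8*0.2*1*0.7/32^2
q = 1.1200 / 1024

0.0011 m/d


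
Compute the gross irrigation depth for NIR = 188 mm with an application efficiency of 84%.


Ea = 84% = 0.84
GID = NIR / Ea = 188 / 0.84 = 223.8095 mm

223.8095 mm


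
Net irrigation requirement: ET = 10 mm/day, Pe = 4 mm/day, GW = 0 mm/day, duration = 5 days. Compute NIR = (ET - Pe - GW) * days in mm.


Daily deficit = ET - Pe - GW = 10 - 4 - 0 = 6 mm/day
NIR = 6 * 5 = 30 mm

30.0000 mm


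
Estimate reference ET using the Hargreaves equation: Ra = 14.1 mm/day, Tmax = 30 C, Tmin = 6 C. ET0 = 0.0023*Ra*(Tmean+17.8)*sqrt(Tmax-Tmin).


Tmean = (Tmax + Tmin)/2 = (30 + 6)/2 = 18.0
ET0 = 0.0023 * 14.1 * (18.0 + 17.8) * sqrt(30 - 6)
ET0 = 0.0023 * 14.1 * 35.8 * 4.898979

5.6877 mm/day


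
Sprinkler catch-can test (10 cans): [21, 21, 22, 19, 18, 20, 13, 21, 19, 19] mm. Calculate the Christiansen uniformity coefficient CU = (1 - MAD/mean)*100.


mean = 19.300000 mm
MAD = 1.700000 mm
CU = (1 - 1.700000/19.300000)*100

91.1917 %


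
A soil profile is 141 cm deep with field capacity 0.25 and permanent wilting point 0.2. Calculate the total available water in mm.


AWC = (FC - PWP) * d * 10
AWC = (0.25 - 0.2) * 141 * 10
AWC = 0.0500 * 141 * 10

70.5000 mm


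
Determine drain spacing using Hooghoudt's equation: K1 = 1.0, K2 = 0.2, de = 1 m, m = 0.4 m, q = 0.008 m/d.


S^2 = 8*K2*de*m/q + 4*K1*m^2/q
S^2 = 8*0.2*1*0.4/0.008 + 4*1.0*0.4^2/0.008
S = sqrt(160.0000)

12.6491 m


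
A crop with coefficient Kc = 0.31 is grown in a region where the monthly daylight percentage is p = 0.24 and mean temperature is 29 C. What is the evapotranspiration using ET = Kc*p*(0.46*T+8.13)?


ET = Kc * p * (0.46*T + 8.13)
ET = 0.31 * 0.24 * (0.46*29 + 8.13)
ET = 0.31 * 0.24 * 21.4700

1.5974 mm/day


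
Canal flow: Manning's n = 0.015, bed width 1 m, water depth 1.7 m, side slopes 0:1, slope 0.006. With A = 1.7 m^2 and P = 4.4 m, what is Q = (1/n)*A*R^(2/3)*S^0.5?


R = A/P = 1.7/4.4 = 0.386364
Q = (1/0.015) * 1.7 * 0.386364^(2/3) * 0.006^0.5

4.6569 m^3/s


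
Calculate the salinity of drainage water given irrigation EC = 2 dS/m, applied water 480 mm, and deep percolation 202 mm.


EC_dw = EC_iw * D_iw / D_dw
EC_dw = 2 * 480 / 202
EC_dw = 960 / 202

4.7525 dS/m


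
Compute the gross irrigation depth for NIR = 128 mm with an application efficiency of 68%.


Ea = 68% = 0.68
GID = NIR / Ea = 128 / 0.68 = 188.2353 mm

188.2353 mm


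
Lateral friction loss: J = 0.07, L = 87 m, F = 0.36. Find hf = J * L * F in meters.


hf = J * L * F = 0.07 * 87 * 0.36 = 2.1924 m

2.1924 m


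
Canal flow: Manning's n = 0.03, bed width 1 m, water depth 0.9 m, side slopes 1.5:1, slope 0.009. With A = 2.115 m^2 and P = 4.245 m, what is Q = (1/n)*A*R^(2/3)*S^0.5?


R = A/P = 2.115/4.245 = 0.498233
Q = (1/0.03) * 2.115 * 0.498233^(2/3) * 0.009^0.5

4.2034 m^3/s


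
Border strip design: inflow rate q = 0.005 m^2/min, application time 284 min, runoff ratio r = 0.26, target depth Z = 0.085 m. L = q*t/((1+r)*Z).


L = q*t/((1+r)*Z)
L = 0.005*284/((1+0.26)*0.085)
L = 1.42/0.1071

13.2586 m


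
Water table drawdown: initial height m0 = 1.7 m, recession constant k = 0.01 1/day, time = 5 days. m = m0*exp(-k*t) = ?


m = m0 * exp(-k*t)
m = 1.7 * exp(-0.01 * 5)
m = 1.7 * exp(-0.0500)

1.6171 m


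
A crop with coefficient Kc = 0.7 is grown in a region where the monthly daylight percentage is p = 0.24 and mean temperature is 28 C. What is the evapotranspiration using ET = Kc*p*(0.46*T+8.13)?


ET = Kc * p * (0.46*T + 8.13)
ET = 0.7 * 0.24 * (0.46*28 + 8.13)
ET = 0.7 * 0.24 * 21.0100

3.5297 mm/day


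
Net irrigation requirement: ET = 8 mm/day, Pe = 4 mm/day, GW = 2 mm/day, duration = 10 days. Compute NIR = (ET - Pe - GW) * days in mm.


Daily deficit = ET - Pe - GW = 8 - 4 - 2 = 2 mm/day
NIR = 2 * 10 = 20 mm

20.0000 mm


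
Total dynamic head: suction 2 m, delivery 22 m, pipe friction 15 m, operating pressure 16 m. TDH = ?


TDH = Hs + Hd + hf + Hp = 2 + 22 + 15 + 16 = 55

55 m


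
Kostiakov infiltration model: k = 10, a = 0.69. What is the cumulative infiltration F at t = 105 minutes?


F = k * t^a = 10 * 105^0.69
F = 10 * 24.809649

248.0965 mm


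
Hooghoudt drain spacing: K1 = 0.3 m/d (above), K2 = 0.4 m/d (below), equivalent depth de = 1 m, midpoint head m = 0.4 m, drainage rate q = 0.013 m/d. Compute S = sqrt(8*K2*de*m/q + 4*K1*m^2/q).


S^2 = 8*K2*de*m/q + 4*K1*m^2/q
S^2 = 8*0.4*1*0.4/0.013 + 4*0.3*0.4^2/0.013
S = sqrt(113.2308)

10.6410 m


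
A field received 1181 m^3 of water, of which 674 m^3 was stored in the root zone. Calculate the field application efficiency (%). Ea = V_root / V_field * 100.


Ea = V_root / V_field * 100 = 674 / 1181 * 100 = 57.0703%

57.0703 %


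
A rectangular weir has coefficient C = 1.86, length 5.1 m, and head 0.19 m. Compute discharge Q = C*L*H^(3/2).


Q = C * L * H^(3/2) = 1.86 * 5.1 * 0.19^1.5 = 1.86 * 5.1 * 0.082819

0.7856 m^3/s


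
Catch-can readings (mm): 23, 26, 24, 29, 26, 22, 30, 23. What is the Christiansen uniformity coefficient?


mean = 25.375000 mm
MAD = 2.375000 mm
CU = (1 - 2.375000/25.375000)*100

90.6404 %


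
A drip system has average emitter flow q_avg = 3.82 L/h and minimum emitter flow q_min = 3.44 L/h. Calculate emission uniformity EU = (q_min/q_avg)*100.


EU = (q_min/q_avg)*100 = (3.44/3.82)*100 = 90.0524%

90.0524 %


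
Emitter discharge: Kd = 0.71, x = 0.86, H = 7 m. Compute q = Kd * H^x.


q = Kd * H^x = 0.71 * 7^0.86 = 0.71 * 5.330701

3.7848 L/h


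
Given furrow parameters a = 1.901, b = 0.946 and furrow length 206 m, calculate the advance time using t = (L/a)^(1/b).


t = (L/a)^(1/b)
t = (206/1.901)^(1/0.946)
t = 108.364019^(1/0.946)

141.5929 min


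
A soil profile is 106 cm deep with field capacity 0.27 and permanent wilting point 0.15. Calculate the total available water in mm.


AWC = (FC - PWP) * d * 10
AWC = (0.27 - 0.15) * 106 * 10
AWC = 0.1200 * 106 * 10

127.2000 mm


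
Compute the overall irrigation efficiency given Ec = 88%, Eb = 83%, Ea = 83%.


Ec = 0.88, Eb = 0.83, Ea = 0.83
E = 0.88 * 0.83 * 0.83 * 100 = 60.6232%

60.6232 %


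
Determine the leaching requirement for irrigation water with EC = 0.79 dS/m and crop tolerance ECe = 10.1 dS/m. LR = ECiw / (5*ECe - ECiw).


LR = ECiw / (5*ECe - ECiw)
LR = 0.79 / (5*10.1 - 0.79)
LR = 0.79 / 49.7100

0.0159


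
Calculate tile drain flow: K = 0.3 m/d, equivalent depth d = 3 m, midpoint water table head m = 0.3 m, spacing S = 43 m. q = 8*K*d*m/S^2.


q = 8*K*d*m/S^2
q = 8*0.3*3*0.3/43^2
q = 2.1600 / 1849

0.0012 m/d


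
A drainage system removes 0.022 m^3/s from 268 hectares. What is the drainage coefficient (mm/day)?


DC = Q * 86400 / (A * 10000) * 1000
DC = 0.022 * 86400 / (268 * 10000) * 1000
DC = 1900800.0000 / 2680000

0.7093 mm/day


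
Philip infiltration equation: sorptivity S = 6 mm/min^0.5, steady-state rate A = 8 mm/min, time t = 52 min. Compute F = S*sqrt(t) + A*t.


F = S*sqrt(t) + A*t
F = 6*sqrt(52) + 8*52
F = 6*7.211103 + 416

459.2666 mm


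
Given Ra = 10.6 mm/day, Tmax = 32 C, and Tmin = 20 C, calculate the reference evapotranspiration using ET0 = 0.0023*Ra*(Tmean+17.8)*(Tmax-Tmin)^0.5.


Tmean = (Tmax + Tmin)/2 = (32 + 20)/2 = 26.0
ET0 = 0.0023 * 10.6 * (26.0 + 17.8) * sqrt(32 - 20)
ET0 = 0.0023 * 10.6 * 43.8 * 3.464102

3.6991 mm/day


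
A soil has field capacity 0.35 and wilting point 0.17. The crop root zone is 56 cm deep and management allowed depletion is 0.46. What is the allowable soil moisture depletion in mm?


SMD = (FC - PWP) * d * MAD * 10
SMD = (0.35 - 0.17) * 56 * 0.46 * 10
SMD = 0.1800 * 56 * 0.46 * 10

46.3680 mm


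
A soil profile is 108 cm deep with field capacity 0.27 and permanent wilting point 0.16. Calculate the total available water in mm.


AWC = (FC - PWP) * d * 10
AWC = (0.27 - 0.16) * 108 * 10
AWC = 0.1100 * 108 * 10

118.8000 mm


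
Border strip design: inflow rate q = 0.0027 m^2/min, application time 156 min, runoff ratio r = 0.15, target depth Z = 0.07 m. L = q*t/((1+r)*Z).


L = q*t/((1+r)*Z)
L = 0.0027*156/((1+0.15)*0.07)
L = 0.4212/0.0805

5.2323 m


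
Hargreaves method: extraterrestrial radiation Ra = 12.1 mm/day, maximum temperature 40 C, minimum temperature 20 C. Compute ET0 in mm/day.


Tmean = (Tmax + Tmin)/2 = (40 + 20)/2 = 30.0
ET0 = 0.0023 * 12.1 * (30.0 + 17.8) * sqrt(40 - 20)
ET0 = 0.0023 * 12.1 * 47.8 * 4.472136

5.9492 mm/day


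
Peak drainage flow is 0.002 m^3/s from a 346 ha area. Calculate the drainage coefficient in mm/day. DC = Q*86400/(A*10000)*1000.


DC = Q * 86400 / (A * 10000) * 1000
DC = 0.002 * 86400 / (346 * 10000) * 1000
DC = 172800.0000 / 3460000

0.0499 mm/day


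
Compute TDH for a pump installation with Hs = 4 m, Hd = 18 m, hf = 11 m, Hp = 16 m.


TDH = Hs + Hd + hf + Hp = 4 + 18 + 11 + 16 = 49

49 m


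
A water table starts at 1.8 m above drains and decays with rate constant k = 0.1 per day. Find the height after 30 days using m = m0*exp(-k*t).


m = m0 * exp(-k*t)
m = 1.8 * exp(-0.1 * 30)
m = 1.8 * exp(-3.0000)

0.0896 m


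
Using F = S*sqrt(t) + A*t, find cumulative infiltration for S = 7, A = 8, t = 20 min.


F = S*sqrt(t) + A*t
F = 7*sqrt(20) + 8*20
F = 7*4.472136 + 160

191.3050 mm


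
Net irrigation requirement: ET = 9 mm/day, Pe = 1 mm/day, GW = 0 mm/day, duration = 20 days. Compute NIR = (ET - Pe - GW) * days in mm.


Daily deficit = ET - Pe - GW = 9 - 1 - 0 = 8 mm/day
NIR = 8 * 20 = 160 mm

160.0000 mm


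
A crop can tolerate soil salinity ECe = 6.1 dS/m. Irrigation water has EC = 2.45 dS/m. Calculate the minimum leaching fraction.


LR = ECiw / (5*ECe - ECiw)
LR = 2.45 / (5*6.1 - 2.45)
LR = 2.45 / 28.0500

0.0873


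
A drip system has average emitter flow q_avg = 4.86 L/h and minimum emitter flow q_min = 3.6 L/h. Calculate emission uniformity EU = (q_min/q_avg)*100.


EU = (q_min/q_avg)*100 = (3.6/4.86)*100 = 74.0741%

74.0741 %


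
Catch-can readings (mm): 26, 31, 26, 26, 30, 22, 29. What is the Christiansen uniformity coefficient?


mean = 27.142857 mm
MAD = 2.448980 mm
CU = (1 - 2.448980/27.142857)*100

90.9774 %


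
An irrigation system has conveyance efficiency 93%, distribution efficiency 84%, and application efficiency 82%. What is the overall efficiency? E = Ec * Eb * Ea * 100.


Ec = 0.93, Eb = 0.84, Ea = 0.82
E = 0.93 * 0.84 * 0.82 * 100 = 64.0584%

64.0584 %


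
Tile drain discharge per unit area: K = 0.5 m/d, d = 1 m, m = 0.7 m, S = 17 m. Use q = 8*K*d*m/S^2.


q = 8*K*d*m/S^2
q = 8*0.5*1*0.7/17^2
q = 2.8000 / 289

0.0097 m/d
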